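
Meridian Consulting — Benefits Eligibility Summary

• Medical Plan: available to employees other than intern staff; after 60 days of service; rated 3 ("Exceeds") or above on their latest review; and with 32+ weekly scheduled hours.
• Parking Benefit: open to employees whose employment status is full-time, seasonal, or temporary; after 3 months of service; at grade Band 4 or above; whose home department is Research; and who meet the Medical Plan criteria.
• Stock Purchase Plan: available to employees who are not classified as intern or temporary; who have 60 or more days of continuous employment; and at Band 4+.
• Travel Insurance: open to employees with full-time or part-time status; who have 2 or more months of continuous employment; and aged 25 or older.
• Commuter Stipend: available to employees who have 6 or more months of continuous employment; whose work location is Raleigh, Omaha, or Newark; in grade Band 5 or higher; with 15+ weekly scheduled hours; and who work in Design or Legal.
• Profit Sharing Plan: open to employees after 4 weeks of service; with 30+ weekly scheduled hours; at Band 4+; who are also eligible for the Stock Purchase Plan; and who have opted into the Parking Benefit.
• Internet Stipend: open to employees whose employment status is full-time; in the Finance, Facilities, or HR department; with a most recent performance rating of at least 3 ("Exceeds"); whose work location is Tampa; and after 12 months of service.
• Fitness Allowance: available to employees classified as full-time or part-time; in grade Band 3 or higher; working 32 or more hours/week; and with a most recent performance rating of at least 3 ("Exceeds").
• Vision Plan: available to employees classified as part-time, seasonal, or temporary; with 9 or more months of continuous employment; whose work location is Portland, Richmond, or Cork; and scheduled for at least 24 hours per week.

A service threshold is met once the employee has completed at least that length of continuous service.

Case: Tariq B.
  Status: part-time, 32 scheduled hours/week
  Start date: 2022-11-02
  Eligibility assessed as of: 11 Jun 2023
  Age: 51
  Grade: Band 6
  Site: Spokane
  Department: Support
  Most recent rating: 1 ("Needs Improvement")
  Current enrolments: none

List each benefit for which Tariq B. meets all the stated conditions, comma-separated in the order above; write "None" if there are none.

Service from 2022-11-02 to 11 Jun 2023: 221 days.
Medical Plan — status part-time ✓ (not excluded); service 221 days ≥ 60 days ✓; rating 1 < 3 ✗ → not eligible.
Parking Benefit — status part-time ✗ (requires full-time, seasonal, or temporary) → not eligible.
Stock Purchase Plan — status part-time ✓ (not excluded); service 221 days ≥ 60 days ✓; grade Band 6 ≥ Band 4 ✓ → eligible.
Travel Insurance — status part-time ✓; service 221 days ≥ 2 months (≈60 days) ✓; age 51 ≥ 25 ✓ → eligible.
Commuter Stipend — service 221 days ≥ 6 months (≈180 days) ✓; site Spokane ✗ (not Raleigh, Omaha, or Newark) → not eligible.
Profit Sharing Plan — service 221 days ≥ 4 weeks (≈28 days) ✓; 32 hrs/wk ≥ 30 ✓; grade Band 6 ≥ Band 4 ✓; eligible for Stock Purchase Plan ✓; not enrolled in Parking Benefit ✗ → not eligible.
Internet Stipend — status part-time ✗ (requires full-time) → not eligible.
Fitness Allowance — status part-time ✓; grade Band 6 ≥ Band 3 ✓; 32 hrs/wk ≥ 32 ✓; rating 1 < 3 ✗ → not eligible.
Vision Plan — status part-time ✓; service 221 days < 9 months (≈270 days) ✗ → not eligible.

Stock Purchase Plan, Travel Insurance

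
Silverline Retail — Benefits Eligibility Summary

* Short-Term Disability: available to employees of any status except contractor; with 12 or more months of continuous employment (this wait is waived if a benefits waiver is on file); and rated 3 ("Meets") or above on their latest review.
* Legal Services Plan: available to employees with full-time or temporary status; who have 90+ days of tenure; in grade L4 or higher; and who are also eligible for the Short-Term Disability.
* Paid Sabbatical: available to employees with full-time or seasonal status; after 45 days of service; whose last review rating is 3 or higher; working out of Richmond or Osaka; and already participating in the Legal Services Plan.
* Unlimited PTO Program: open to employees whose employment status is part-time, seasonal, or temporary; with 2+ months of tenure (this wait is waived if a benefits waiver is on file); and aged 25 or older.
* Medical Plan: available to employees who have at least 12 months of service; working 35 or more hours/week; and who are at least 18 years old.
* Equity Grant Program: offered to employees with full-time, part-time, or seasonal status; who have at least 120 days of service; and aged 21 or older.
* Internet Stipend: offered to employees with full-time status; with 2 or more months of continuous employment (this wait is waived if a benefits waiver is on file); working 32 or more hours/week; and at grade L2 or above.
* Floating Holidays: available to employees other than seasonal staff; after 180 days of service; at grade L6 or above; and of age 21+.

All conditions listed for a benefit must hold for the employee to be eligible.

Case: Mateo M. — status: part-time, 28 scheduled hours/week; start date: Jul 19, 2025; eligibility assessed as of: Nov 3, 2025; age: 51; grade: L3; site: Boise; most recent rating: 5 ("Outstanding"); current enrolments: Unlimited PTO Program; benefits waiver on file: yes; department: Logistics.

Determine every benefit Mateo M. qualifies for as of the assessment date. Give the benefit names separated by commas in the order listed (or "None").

Service from Jul 19, 2025 to Nov 3, 2025: 107 days.
Short-Term Disability — status part-time ✓ (not excluded); benefits waiver on file ✓; rating 5 ≥ 3 ✓ → eligible.
Legal Services Plan — status part-time ✗ (requires full-time or temporary) → not eligible.
Paid Sabbatical — status part-time ✗ (requires full-time or seasonal) → not eligible.
Unlimited PTO Program — status part-time ✓; benefits waiver on file ✓; age 51 ≥ 25 ✓ → eligible.
Medical Plan — service 107 days < 12 months (≈360 days) ✗ → not eligible.
Equity Grant Program — status part-time ✓; service 107 days < 120 days ✗ → not eligible.
Internet Stipend — status part-time ✗ (requires full-time) → not eligible.
Floating Holidays — status part-time ✓ (not excluded); service 107 days < 180 days ✗ → not eligible.

Short-Term Disability, Unlimited PTO Program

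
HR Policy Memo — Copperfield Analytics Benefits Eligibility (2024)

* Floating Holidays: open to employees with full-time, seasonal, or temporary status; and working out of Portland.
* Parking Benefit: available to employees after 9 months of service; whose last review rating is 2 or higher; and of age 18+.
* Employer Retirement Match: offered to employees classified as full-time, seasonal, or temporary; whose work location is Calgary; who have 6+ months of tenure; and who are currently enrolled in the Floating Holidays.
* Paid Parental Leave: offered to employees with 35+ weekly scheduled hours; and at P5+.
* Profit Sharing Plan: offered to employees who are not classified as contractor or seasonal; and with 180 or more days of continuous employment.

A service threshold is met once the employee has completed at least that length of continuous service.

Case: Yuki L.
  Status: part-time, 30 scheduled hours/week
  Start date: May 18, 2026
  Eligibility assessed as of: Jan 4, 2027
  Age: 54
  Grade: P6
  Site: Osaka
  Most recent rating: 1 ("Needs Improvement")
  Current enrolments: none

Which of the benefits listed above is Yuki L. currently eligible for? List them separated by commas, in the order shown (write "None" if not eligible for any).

Profit Sharing Plan

Service from May 18, 2026 to Jan 4, 2027: 231 days.
Floating Holidays — status part-time ✗ (requires full-time, seasonal, or temporary) → not eligible.
Parking Benefit — service 231 days < 9 months (≈270 days) ✗ → not eligible.
Employer Retirement Match — status part-time ✗ (requires full-time, seasonal, or temporary) → not eligible.
Paid Parental Leave — 30 hrs/wk < 35 ✗ → not eligible.
Profit Sharing Plan — status part-time ✓ (not excluded); service 231 days ≥ 180 days ✓ → eligible.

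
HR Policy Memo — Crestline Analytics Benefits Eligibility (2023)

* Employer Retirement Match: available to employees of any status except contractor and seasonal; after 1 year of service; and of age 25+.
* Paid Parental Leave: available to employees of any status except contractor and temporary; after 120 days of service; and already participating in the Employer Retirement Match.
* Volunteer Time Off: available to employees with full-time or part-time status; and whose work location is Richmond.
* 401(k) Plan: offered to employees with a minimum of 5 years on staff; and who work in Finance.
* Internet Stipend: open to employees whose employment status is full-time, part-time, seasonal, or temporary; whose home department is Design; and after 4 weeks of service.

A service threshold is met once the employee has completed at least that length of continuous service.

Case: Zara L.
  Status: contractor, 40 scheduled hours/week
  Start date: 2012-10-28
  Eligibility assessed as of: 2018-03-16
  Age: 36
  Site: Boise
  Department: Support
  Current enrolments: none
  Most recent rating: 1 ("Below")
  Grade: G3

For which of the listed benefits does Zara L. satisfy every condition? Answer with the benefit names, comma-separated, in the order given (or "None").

Service from 2012-10-28 to 2018-03-16: 1965 days.
Employer Retirement Match — status contractor ✗ (excluded) → not eligible.
Paid Parental Leave — status contractor ✗ (excluded) → not eligible.
Volunteer Time Off — status contractor ✗ (requires full-time or part-time) → not eligible.
401(k) Plan — service 1965 days ≥ 5 years (≈1825 days) ✓; dept Support ✗ → not eligible.
Internet Stipend — status contractor ✗ (requires full-time, part-time, seasonal, or temporary) → not eligible.

None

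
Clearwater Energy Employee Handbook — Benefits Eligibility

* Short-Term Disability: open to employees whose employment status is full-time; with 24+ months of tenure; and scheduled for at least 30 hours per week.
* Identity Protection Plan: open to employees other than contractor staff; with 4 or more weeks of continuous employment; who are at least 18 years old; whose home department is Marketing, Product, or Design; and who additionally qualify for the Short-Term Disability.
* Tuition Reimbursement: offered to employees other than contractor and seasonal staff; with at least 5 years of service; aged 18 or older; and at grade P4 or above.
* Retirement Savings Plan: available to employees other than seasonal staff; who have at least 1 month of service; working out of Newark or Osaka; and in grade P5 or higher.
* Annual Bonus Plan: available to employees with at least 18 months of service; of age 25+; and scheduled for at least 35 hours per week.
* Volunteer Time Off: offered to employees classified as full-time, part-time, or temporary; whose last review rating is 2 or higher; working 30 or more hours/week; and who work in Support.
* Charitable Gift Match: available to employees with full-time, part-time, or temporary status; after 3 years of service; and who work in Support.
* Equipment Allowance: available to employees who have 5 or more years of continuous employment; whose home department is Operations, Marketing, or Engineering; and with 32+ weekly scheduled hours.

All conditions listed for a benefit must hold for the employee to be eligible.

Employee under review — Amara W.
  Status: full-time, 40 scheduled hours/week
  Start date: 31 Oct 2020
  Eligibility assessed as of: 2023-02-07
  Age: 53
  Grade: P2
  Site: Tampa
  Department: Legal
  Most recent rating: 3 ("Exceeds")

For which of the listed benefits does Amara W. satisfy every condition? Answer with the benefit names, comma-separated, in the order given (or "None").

Service from 31 Oct 2020 to 2023-02-07: 829 days.
Short-Term Disability — status full-time ✓; service 829 days ≥ 24 months (≈720 days) ✓; 40 hrs/wk ≥ 30 ✓ → eligible.
Identity Protection Plan — status full-time ✓ (not excluded); service 829 days ≥ 4 weeks (≈28 days) ✓; age 53 ≥ 18 ✓; dept Legal ✗ → not eligible.
Tuition Reimbursement — status full-time ✓ (not excluded); service 829 days < 5 years (≈1825 days) ✗ → not eligible.
Retirement Savings Plan — status full-time ✓ (not excluded); service 829 days ≥ 1 month (≈30 days) ✓; site Tampa ✗ (not Newark or Osaka) → not eligible.
Annual Bonus Plan — service 829 days ≥ 18 months (≈540 days) ✓; age 53 ≥ 25 ✓; 40 hrs/wk ≥ 35 ✓ → eligible.
Volunteer Time Off — status full-time ✓; rating 3 ≥ 2 ✓; 40 hrs/wk ≥ 30 ✓; dept Legal ✗ → not eligible.
Charitable Gift Match — status full-time ✓; service 829 days < 3 years (≈1095 days) ✗ → not eligible.
Equipment Allowance — service 829 days < 5 years (≈1825 days) ✗ → not eligible.

Short-Term Disability, Annual Bonus Plan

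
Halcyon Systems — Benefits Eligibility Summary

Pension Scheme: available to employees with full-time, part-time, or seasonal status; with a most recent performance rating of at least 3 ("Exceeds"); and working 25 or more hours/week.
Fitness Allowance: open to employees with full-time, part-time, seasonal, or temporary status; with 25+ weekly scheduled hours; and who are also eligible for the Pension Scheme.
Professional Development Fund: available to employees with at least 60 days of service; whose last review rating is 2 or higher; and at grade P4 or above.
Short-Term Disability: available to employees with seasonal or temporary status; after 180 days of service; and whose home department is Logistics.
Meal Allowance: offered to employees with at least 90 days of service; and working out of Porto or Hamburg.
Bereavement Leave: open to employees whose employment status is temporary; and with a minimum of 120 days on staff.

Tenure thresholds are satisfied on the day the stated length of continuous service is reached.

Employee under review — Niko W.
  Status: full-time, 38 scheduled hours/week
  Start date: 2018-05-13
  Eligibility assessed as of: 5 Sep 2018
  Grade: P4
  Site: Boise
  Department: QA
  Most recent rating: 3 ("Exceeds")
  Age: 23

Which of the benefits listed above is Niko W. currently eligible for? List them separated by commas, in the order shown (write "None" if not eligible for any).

Pension Scheme, Fitness Allowance, Professional Development Fund

Service from 2018-05-13 to 5 Sep 2018: 115 days.
Pension Scheme — status full-time ✓; rating 3 ≥ 3 ✓; 38 hrs/wk ≥ 25 ✓ → eligible.
Fitness Allowance — status full-time ✓; 38 hrs/wk ≥ 25 ✓; eligible for Pension Scheme ✓ → eligible.
Professional Development Fund — service 115 days ≥ 60 days ✓; rating 3 ≥ 2 ✓; grade P4 ≥ P4 ✓ → eligible.
Short-Term Disability — status full-time ✗ (requires seasonal or temporary) → not eligible.
Meal Allowance — service 115 days ≥ 90 days ✓; site Boise ✗ (not Porto or Hamburg) → not eligible.
Bereavement Leave — status full-time ✗ (requires temporary) → not eligible.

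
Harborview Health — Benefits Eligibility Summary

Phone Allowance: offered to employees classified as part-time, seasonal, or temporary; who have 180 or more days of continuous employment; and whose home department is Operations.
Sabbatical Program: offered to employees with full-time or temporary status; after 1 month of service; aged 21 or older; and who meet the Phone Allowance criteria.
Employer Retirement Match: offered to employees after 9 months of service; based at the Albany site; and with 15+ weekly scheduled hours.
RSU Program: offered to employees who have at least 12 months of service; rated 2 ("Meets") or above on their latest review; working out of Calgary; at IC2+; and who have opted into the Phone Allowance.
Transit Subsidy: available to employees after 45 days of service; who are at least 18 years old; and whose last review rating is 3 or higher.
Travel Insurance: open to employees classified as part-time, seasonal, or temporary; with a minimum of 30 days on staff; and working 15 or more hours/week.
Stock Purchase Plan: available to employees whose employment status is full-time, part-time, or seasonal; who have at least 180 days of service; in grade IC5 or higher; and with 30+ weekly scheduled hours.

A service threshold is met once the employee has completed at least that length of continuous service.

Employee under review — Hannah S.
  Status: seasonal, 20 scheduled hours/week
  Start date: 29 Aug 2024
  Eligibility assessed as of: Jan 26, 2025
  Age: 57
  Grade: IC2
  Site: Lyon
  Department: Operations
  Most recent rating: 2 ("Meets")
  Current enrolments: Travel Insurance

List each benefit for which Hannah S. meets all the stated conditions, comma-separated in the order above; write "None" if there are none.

Travel Insurance

Service from 29 Aug 2024 to Jan 26, 2025: 150 days.
Phone Allowance — status seasonal ✓; service 150 days < 180 days ✗ → not eligible.
Sabbatical Program — status seasonal ✗ (requires full-time or temporary) → not eligible.
Employer Retirement Match — service 150 days < 9 months (≈270 days) ✗ → not eligible.
RSU Program — service 150 days < 12 months (≈360 days) ✗ → not eligible.
Transit Subsidy — service 150 days ≥ 45 days ✓; age 57 ≥ 18 ✓; rating 2 < 3 ✗ → not eligible.
Travel Insurance — status seasonal ✓; service 150 days ≥ 30 days ✓; 20 hrs/wk ≥ 15 ✓ → eligible.
Stock Purchase Plan — status seasonal ✓; service 150 days < 180 days ✗ → not eligible.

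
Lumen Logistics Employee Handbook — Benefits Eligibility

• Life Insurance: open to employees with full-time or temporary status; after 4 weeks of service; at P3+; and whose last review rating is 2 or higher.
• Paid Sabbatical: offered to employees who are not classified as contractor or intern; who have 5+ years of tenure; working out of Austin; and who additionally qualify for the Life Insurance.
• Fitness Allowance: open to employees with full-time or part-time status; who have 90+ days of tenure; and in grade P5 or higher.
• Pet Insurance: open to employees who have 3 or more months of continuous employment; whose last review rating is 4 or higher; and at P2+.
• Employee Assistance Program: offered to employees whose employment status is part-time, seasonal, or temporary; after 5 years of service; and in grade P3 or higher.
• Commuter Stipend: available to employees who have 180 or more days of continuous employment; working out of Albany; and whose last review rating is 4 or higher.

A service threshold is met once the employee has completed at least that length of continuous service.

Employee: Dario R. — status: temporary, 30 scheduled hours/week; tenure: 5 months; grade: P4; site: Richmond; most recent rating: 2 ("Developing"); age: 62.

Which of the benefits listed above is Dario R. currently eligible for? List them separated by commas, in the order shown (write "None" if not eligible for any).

Life Insurance — status temporary ✓; service 5 months ≥ 4 weeks (≈28 days) ✓; grade P4 ≥ P3 ✓; rating 2 ≥ 2 ✓ → eligible.
Paid Sabbatical — status temporary ✓ (not excluded); service 5 months < 5 years (≈1825 days) ✗ → not eligible.
Fitness Allowance — status temporary ✗ (requires full-time or part-time) → not eligible.
Pet Insurance — service 5 months ≥ 3 months ✓; rating 2 < 4 ✗ → not eligible.
Employee Assistance Program — status temporary ✓; service 5 months < 5 years (≈1825 days) ✗ → not eligible.
Commuter Stipend — service 5 months < 180 days ✗ → not eligible.

Life Insurance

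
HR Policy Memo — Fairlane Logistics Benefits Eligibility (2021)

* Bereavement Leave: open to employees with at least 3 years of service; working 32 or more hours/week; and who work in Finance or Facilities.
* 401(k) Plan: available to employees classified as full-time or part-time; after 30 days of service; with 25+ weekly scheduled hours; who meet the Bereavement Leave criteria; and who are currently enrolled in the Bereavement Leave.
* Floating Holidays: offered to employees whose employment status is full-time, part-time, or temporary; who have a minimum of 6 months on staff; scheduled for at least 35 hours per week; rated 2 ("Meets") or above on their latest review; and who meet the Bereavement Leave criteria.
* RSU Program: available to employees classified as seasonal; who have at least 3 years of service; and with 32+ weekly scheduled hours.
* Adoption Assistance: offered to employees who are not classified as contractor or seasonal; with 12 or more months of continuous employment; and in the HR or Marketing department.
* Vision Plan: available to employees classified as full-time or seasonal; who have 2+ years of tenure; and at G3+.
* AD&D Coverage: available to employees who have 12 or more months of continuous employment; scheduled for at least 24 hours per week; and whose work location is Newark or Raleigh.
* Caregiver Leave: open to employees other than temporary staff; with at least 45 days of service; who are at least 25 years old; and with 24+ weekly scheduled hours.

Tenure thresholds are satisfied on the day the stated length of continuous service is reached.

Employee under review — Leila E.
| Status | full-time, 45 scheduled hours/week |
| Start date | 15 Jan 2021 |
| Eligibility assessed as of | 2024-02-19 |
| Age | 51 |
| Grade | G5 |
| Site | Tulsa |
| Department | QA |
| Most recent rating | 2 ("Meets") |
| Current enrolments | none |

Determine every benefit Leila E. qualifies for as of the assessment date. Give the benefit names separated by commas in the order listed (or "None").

Service from 15 Jan 2021 to 2024-02-19: 1130 days.
Bereavement Leave — service 1130 days ≥ 3 years (≈1095 days) ✓; 45 hrs/wk ≥ 32 ✓; dept QA ✗ → not eligible.
401(k) Plan — status full-time ✓; service 1130 days ≥ 30 days ✓; 45 hrs/wk ≥ 25 ✓; not eligible for Bereavement Leave ✗ → not eligible.
Floating Holidays — status full-time ✓; service 1130 days ≥ 6 months (≈180 days) ✓; 45 hrs/wk ≥ 35 ✓; rating 2 ≥ 2 ✓; not eligible for Bereavement Leave ✗ → not eligible.
RSU Program — status full-time ✗ (requires seasonal) → not eligible.
Adoption Assistance — status full-time ✓ (not excluded); service 1130 days ≥ 12 months (≈360 days) ✓; dept QA ✗ → not eligible.
Vision Plan — status full-time ✓; service 1130 days ≥ 2 years (≈730 days) ✓; grade G5 ≥ G3 ✓ → eligible.
AD&D Coverage — service 1130 days ≥ 12 months (≈360 days) ✓; 45 hrs/wk ≥ 24 ✓; site Tulsa ✗ (not Newark or Raleigh) → not eligible.
Caregiver Leave — status full-time ✓ (not excluded); service 1130 days ≥ 45 days ✓; age 51 ≥ 25 ✓; 45 hrs/wk ≥ 24 ✓ → eligible.

Vision Plan, Caregiver Leave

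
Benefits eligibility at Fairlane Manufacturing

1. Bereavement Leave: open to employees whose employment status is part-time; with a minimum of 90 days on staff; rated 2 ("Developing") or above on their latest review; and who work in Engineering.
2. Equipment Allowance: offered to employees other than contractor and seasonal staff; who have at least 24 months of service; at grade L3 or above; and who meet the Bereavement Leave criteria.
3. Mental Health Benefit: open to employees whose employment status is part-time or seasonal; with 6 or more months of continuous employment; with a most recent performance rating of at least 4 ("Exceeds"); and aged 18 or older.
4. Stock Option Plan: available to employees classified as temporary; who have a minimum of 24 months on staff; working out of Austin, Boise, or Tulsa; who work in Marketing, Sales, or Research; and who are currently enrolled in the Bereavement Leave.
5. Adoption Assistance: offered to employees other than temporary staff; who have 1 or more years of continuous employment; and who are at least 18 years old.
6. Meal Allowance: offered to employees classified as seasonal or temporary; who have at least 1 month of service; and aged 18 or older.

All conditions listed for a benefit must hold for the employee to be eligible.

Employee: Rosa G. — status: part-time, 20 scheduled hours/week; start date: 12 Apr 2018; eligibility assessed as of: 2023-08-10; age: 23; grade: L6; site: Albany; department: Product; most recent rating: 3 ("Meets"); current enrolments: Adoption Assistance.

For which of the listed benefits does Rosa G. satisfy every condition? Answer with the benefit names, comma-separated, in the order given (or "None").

Adoption Assistance

Service from 12 Apr 2018 to 2023-08-10: 1946 days.
Bereavement Leave — status part-time ✓; service 1946 days ≥ 90 days ✓; rating 3 ≥ 2 ✓; dept Product ✗ → not eligible.
Equipment Allowance — status part-time ✓ (not excluded); service 1946 days ≥ 24 months (≈720 days) ✓; grade L6 ≥ L3 ✓; not eligible for Bereavement Leave ✗ → not eligible.
Mental Health Benefit — status part-time ✓; service 1946 days ≥ 6 months (≈180 days) ✓; rating 3 < 4 ✗ → not eligible.
Stock Option Plan — status part-time ✗ (requires temporary) → not eligible.
Adoption Assistance — status part-time ✓ (not excluded); service 1946 days ≥ 1 year (≈365 days) ✓; age 23 ≥ 18 ✓ → eligible.
Meal Allowance — status part-time ✗ (requires seasonal or temporary) → not eligible.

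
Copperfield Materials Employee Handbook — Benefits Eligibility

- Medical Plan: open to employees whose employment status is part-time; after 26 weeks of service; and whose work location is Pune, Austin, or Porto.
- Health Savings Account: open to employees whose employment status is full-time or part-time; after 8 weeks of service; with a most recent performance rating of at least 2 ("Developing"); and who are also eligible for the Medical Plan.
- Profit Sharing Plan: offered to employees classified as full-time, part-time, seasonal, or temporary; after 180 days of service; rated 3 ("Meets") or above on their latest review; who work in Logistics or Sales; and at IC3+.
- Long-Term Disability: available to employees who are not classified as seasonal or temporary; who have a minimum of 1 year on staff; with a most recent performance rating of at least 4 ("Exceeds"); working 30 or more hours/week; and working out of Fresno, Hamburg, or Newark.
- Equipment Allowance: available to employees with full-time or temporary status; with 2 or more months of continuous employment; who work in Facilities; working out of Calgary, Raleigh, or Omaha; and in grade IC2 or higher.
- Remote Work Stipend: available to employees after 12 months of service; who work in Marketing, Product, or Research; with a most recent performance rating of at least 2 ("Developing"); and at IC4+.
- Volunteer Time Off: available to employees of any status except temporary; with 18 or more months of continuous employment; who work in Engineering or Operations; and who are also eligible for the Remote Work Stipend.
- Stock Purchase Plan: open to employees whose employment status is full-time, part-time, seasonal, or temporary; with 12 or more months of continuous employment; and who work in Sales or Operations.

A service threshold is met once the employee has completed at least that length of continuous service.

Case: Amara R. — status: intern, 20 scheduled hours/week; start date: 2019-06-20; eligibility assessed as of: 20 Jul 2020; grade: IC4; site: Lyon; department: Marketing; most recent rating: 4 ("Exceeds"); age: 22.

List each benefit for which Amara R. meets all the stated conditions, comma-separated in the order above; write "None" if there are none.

Service from 2019-06-20 to 20 Jul 2020: 396 days.
Medical Plan — status intern ✗ (requires part-time) → not eligible.
Health Savings Account — status intern ✗ (requires full-time or part-time) → not eligible.
Profit Sharing Plan — status intern ✗ (requires full-time, part-time, seasonal, or temporary) → not eligible.
Long-Term Disability — status intern ✓ (not excluded); service 396 days ≥ 1 year (≈365 days) ✓; rating 4 ≥ 4 ✓; 20 hrs/wk < 30 ✗ → not eligible.
Equipment Allowance — status intern ✗ (requires full-time or temporary) → not eligible.
Remote Work Stipend — service 396 days ≥ 12 months (≈360 days) ✓; dept Marketing ✓; rating 4 ≥ 2 ✓; grade IC4 ≥ IC4 ✓ → eligible.
Volunteer Time Off — status intern ✓ (not excluded); service 396 days < 18 months (≈540 days) ✗ → not eligible.
Stock Purchase Plan — status intern ✗ (requires full-time, part-time, seasonal, or temporary) → not eligible.

Remote Work Stipend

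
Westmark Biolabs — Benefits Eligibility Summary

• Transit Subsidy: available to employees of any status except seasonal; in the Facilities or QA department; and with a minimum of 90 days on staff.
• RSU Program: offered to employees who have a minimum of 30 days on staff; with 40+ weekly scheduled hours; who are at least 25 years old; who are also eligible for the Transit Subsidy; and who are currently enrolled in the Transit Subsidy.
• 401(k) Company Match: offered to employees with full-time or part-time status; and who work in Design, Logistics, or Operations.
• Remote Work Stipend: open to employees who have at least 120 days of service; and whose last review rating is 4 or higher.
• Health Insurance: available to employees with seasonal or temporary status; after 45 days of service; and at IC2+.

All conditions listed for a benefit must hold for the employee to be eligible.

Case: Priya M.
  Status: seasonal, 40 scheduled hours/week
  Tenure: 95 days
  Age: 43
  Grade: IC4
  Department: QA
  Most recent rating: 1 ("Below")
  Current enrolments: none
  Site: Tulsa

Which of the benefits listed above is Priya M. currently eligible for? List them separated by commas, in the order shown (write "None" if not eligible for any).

Transit Subsidy — status seasonal ✗ (excluded) → not eligible.
RSU Program — service 95 days ≥ 30 days ✓; 40 hrs/wk ≥ 40 ✓; age 43 ≥ 25 ✓; not eligible for Transit Subsidy ✗ → not eligible.
401(k) Company Match — status seasonal ✗ (requires full-time or part-time) → not eligible.
Remote Work Stipend — service 95 days < 120 days ✗ → not eligible.
Health Insurance — status seasonal ✓; service 95 days ≥ 45 days ✓; grade IC4 ≥ IC2 ✓ → eligible.

Health Insurance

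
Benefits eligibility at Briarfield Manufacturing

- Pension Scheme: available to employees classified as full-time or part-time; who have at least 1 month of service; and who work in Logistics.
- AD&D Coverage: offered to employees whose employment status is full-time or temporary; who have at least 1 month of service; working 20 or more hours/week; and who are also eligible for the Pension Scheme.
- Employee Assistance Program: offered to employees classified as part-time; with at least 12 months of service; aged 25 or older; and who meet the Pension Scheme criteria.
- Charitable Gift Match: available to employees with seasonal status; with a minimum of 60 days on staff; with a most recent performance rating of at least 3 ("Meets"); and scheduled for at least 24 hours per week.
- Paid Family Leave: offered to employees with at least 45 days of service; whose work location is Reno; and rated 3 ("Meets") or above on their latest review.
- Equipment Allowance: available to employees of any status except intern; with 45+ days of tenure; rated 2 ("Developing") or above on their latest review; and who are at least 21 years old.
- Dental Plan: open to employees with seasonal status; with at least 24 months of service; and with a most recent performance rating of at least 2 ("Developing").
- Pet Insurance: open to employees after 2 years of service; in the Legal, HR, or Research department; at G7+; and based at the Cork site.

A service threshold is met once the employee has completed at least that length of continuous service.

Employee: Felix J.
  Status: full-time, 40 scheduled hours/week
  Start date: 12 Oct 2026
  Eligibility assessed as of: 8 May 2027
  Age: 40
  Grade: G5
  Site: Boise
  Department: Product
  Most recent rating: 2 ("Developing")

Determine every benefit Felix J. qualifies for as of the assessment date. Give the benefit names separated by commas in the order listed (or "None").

Service from 12 Oct 2026 to 8 May 2027: 208 days.
Pension Scheme — status full-time ✓; service 208 days ≥ 1 month (≈30 days) ✓; dept Product ✗ → not eligible.
AD&D Coverage — status full-time ✓; service 208 days ≥ 1 month (≈30 days) ✓; 40 hrs/wk ≥ 20 ✓; not eligible for Pension Scheme ✗ → not eligible.
Employee Assistance Program — status full-time ✗ (requires part-time) → not eligible.
Charitable Gift Match — status full-time ✗ (requires seasonal) → not eligible.
Paid Family Leave — service 208 days ≥ 45 days ✓; site Boise ✗ (not Reno) → not eligible.
Equipment Allowance — status full-time ✓ (not excluded); service 208 days ≥ 45 days ✓; rating 2 ≥ 2 ✓; age 40 ≥ 21 ✓ → eligible.
Dental Plan — status full-time ✗ (requires seasonal) → not eligible.
Pet Insurance — service 208 days < 2 years (≈730 days) ✗ → not eligible.

Equipment Allowance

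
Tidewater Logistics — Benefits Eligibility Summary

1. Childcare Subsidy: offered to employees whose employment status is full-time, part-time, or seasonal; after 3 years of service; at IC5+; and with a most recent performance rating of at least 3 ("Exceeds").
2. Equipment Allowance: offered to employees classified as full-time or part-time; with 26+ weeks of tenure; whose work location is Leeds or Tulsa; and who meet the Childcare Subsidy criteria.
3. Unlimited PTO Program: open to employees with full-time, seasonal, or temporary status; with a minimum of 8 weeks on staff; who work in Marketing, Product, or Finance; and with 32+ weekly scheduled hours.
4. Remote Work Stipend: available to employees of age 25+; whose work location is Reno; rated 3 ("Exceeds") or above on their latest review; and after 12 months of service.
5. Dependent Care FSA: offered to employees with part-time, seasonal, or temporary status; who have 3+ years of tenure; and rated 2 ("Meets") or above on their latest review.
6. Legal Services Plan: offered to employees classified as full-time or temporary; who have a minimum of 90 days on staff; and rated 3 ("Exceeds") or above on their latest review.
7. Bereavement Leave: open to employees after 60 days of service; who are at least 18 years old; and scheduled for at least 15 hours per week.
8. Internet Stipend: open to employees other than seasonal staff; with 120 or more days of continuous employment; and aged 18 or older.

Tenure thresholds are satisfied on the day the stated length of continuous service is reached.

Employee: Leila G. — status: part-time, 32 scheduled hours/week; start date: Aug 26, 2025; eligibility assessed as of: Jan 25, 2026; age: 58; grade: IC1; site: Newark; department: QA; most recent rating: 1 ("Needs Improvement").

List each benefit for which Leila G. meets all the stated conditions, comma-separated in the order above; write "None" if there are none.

Service from Aug 26, 2025 to Jan 25, 2026: 152 days.
Childcare Subsidy — status part-time ✓; service 152 days < 3 years (≈1095 days) ✗ → not eligible.
Equipment Allowance — status part-time ✓; service 152 days < 26 weeks (≈182 days) ✗ → not eligible.
Unlimited PTO Program — status part-time ✗ (requires full-time, seasonal, or temporary) → not eligible.
Remote Work Stipend — age 58 ≥ 25 ✓; site Newark ✗ (not Reno) → not eligible.
Dependent Care FSA — status part-time ✓; service 152 days < 3 years (≈1095 days) ✗ → not eligible.
Legal Services Plan — status part-time ✗ (requires full-time or temporary) → not eligible.
Bereavement Leave — service 152 days ≥ 60 days ✓; age 58 ≥ 18 ✓; 32 hrs/wk ≥ 15 ✓ → eligible.
Internet Stipend — status part-time ✓ (not excluded); service 152 days ≥ 120 days ✓; age 58 ≥ 18 ✓ → eligible.

Bereavement Leave, Internet Stipend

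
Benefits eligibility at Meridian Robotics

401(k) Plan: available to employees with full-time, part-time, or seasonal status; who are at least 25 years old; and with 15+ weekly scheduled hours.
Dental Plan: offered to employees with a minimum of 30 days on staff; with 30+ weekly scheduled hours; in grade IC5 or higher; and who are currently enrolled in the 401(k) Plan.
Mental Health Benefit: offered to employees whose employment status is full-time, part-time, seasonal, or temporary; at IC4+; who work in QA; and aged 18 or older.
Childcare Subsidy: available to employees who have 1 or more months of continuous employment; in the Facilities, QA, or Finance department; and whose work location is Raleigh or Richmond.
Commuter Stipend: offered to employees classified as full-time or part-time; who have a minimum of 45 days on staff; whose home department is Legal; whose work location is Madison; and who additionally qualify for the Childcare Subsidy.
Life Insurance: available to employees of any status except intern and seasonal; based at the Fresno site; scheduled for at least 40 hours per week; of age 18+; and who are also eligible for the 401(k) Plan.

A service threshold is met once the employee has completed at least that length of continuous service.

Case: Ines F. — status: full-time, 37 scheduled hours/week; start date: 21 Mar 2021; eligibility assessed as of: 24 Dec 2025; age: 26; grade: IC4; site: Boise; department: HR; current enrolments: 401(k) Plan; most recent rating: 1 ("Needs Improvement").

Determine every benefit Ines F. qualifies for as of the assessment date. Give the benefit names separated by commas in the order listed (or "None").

401(k) Plan

Service from 21 Mar 2021 to 24 Dec 2025: 1739 days.
401(k) Plan — status full-time ✓; age 26 ≥ 25 ✓; 37 hrs/wk ≥ 15 ✓ → eligible.
Dental Plan — service 1739 days ≥ 30 days ✓; 37 hrs/wk ≥ 30 ✓; grade IC4 < IC5 ✗ → not eligible.
Mental Health Benefit — status full-time ✓; grade IC4 ≥ IC4 ✓; dept HR ✗ → not eligible.
Childcare Subsidy — service 1739 days ≥ 1 month (≈30 days) ✓; dept HR ✗ → not eligible.
Commuter Stipend — status full-time ✓; service 1739 days ≥ 45 days ✓; dept HR ✗ → not eligible.
Life Insurance — status full-time ✓ (not excluded); site Boise ✗ (not Fresno) → not eligible.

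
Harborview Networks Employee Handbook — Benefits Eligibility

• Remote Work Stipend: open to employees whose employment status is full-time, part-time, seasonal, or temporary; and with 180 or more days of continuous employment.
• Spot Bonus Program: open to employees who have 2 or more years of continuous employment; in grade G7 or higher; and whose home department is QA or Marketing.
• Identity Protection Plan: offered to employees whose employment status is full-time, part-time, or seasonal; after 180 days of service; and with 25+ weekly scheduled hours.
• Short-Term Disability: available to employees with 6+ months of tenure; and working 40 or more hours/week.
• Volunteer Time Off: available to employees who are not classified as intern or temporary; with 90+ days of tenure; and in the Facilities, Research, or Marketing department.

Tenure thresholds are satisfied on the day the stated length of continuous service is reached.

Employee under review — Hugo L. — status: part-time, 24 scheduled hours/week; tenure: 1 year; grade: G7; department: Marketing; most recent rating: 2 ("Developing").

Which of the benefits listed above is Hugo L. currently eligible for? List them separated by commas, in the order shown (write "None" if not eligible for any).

Remote Work Stipend — status part-time ✓; service 1 year ≥ 180 days ✓ → eligible.
Spot Bonus Program — service 1 year < 2 years ✗ → not eligible.
Identity Protection Plan — status part-time ✓; service 1 year ≥ 180 days ✓; 24 hrs/wk < 25 ✗ → not eligible.
Short-Term Disability — service 1 year ≥ 6 months (≈180 days) ✓; 24 hrs/wk < 40 ✗ → not eligible.
Volunteer Time Off — status part-time ✓ (not excluded); service 1 year ≥ 90 days ✓; dept Marketing ✓ → eligible.

Remote Work Stipend, Volunteer Time Off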